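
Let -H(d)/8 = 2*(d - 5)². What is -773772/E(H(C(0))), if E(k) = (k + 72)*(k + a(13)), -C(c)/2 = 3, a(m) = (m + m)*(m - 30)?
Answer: -193443/1108148 ≈ -0.17456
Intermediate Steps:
a(m) = 2*m*(-30 + m) (a(m) = (2*m)*(-30 + m) = 2*m*(-30 + m))
C(c) = -6 (C(c) = -2*3 = -6)
H(d) = -16*(-5 + d)² (H(d) = -16*(d - 5)² = -16*(-5 + d)²)
E(k) = (-442 + k)*(72 + k) (E(k) = (k + 72)*(k + 2*13*(-30 + 13)) = (72 + k)*(k + 2*13*(-17)) = (72 + k)*(k - 442) = (72 + k)*(-442 + k) = (-442 + k)*(72 + k))
-773772/E(H(C(0))) = -773772/(-31824 + (-16*(-5 - 6)²)² - (-5920)*(-5 - 6)²) = -773772/(-31824 + (-16*(-11)²)² - (-5920)*(-11)²) = -773772/(-31824 + (-16*121)² - (-5920)*121) = -773772/(-31824 + (-1936)² - 370*(-1936)) = -773772/(-31824 + 3748096 + 716320) = -773772/4432592 = -773772*1/4432592 = -193443/1108148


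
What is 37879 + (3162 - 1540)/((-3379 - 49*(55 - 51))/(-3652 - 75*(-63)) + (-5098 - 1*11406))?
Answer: 670925009187/17712367 ≈ 37879.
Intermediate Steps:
37879 + (3162 - 1540)/((-3379 - 49*(55 - 51))/(-3652 - 75*(-63)) + (-5098 - 1*11406)) = 37879 + 1622/((-3379 - 49*4)/(-3652 + 4725) + (-5098 - 11406)) = 37879 + 1622/((-3379 - 196)/1073 - 16504) = 37879 + 1622/(-3575*1/1073 - 16504) = 37879 + 1622/(-3575/1073 - 16504) = 37879 + 1622/(-17712367/1073) = 37879 + 1622*(-1073/17712367) = 37879 - 1740406/17712367 = 670925009187/17712367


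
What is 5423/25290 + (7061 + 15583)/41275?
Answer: 159300217/208768950 ≈ 0.76305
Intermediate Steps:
5423/25290 + (7061 + 15583)/41275 = 5423*(1/25290) + 22644*(1/41275) = 5423/25290 + 22644/41275 = 159300217/208768950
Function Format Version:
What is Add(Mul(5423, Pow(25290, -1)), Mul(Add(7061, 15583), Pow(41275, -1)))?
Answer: Rational(159300217, 208768950) ≈ 0.76305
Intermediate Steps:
Add(Mul(5423, Pow(25290, -1)), Mul(Add(7061, 15583), Pow(41275, -1))) = Add(Mul(5423, Rational(1, 25290)), Mul(22644, Rational(1, 41275))) = Add(Rational(5423, 25290), Rational(22644, 41275)) = Rational(159300217, 208768950)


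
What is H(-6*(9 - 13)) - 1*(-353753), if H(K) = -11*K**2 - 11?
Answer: 347406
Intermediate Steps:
H(K) = -11 - 11*K**2
H(-6*(9 - 13)) - 1*(-353753) = (-11 - 11*36*(9 - 13)**2) - 1*(-353753) = (-11 - 11*(-6*(-4))**2) + 353753 = (-11 - 11*24**2) + 353753 = (-11 - 11*576) + 353753 = (-11 - 6336) + 353753 = -6347 + 353753 = 347406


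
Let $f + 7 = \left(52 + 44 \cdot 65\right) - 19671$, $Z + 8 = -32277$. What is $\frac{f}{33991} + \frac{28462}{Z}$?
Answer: $- \frac{1508742152}{1097399435} \approx -1.3748$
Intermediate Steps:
$Z = -32285$ ($Z = -8 - 32277 = -32285$)
$f = -16766$ ($f = -7 + \left(\left(52 + 44 \cdot 65\right) - 19671\right) = -7 + \left(\left(52 + 2860\right) - 19671\right) = -7 + \left(2912 - 19671\right) = -7 - 16759 = -16766$)
$\frac{f}{33991} + \frac{28462}{Z} = - \frac{16766}{33991} + \frac{28462}{-32285} = \left(-16766\right) \frac{1}{33991} + 28462 \left(- \frac{1}{32285}\right) = - \frac{16766}{33991} - \frac{28462}{32285} = - \frac{1508742152}{1097399435}$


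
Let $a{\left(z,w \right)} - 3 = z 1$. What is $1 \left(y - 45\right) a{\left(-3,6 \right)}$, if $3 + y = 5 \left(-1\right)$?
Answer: $0$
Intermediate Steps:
$y = -8$ ($y = -3 + 5 \left(-1\right) = -3 - 5 = -8$)
$a{\left(z,w \right)} = 3 + z$ ($a{\left(z,w \right)} = 3 + z 1 = 3 + z$)
$1 \left(y - 45\right) a{\left(-3,6 \right)} = 1 \left(-8 - 45\right) \left(3 - 3\right) = 1 \left(-53\right) 0 = \left(-53\right) 0 = 0$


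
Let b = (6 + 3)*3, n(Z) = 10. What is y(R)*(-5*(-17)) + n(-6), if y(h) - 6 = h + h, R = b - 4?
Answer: 4430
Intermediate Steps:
b = 27 (b = 9*3 = 27)
R = 23 (R = 27 - 4 = 23)
y(h) = 6 + 2*h (y(h) = 6 + (h + h) = 6 + 2*h)
y(R)*(-5*(-17)) + n(-6) = (6 + 2*23)*(-5*(-17)) + 10 = (6 + 46)*85 + 10 = 52*85 + 10 = 4420 + 10 = 4430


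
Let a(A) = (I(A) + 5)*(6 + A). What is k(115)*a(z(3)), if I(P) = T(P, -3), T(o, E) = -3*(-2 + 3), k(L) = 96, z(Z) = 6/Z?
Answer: 1536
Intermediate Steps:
T(o, E) = -3 (T(o, E) = -3*1 = -3)
I(P) = -3
a(A) = 12 + 2*A (a(A) = (-3 + 5)*(6 + A) = 2*(6 + A) = 12 + 2*A)
k(115)*a(z(3)) = 96*(12 + 2*(6/3)) = 96*(12 + 2*(6*(⅓))) = 96*(12 + 2*2) = 96*(12 + 4) = 96*16 = 1536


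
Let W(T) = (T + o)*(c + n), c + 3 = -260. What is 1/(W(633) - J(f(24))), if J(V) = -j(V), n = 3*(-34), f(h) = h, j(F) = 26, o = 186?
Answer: -1/298909 ≈ -3.3455e-6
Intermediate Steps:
c = -263 (c = -3 - 260 = -263)
n = -102
W(T) = -67890 - 365*T (W(T) = (T + 186)*(-263 - 102) = (186 + T)*(-365) = -67890 - 365*T)
J(V) = -26 (J(V) = -1*26 = -26)
1/(W(633) - J(f(24))) = 1/((-67890 - 365*633) - 1*(-26)) = 1/((-67890 - 231045) + 26) = 1/(-298935 + 26) = 1/(-298909) = -1/298909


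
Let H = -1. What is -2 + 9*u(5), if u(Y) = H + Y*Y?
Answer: 214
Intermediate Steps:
u(Y) = -1 + Y² (u(Y) = -1 + Y*Y = -1 + Y²)
-2 + 9*u(5) = -2 + 9*(-1 + 5²) = -2 + 9*(-1 + 25) = -2 + 9*24 = -2 + 216 = 214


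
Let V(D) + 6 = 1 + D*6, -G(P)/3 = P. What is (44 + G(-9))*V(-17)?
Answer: -7597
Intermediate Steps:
G(P) = -3*P
V(D) = -5 + 6*D (V(D) = -6 + (1 + D*6) = -6 + (1 + 6*D) = -5 + 6*D)
(44 + G(-9))*V(-17) = (44 - 3*(-9))*(-5 + 6*(-17)) = (44 + 27)*(-5 - 102) = 71*(-107) = -7597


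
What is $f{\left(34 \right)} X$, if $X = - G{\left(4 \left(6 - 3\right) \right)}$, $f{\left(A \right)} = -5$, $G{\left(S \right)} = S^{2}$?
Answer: $720$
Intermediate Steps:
$X = -144$ ($X = - \left(4 \left(6 - 3\right)\right)^{2} = - \left(4 \cdot 3\right)^{2} = - 12^{2} = \left(-1\right) 144 = -144$)
$f{\left(34 \right)} X = \left(-5\right) \left(-144\right) = 720$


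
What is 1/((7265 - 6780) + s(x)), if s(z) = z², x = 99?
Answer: 1/10286 ≈ 9.7219e-5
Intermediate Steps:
1/((7265 - 6780) + s(x)) = 1/((7265 - 6780) + 99²) = 1/(485 + 9801) = 1/10286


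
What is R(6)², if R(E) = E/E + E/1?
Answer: 49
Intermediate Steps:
R(E) = 1 + E (R(E) = 1 + E*1 = 1 + E)
R(6)² = (1 + 6)² = 7² = 49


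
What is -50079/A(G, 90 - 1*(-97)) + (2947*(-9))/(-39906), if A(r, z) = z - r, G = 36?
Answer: -221605289/669534 ≈ -330.98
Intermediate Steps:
-50079/A(G, 90 - 1*(-97)) + (2947*(-9))/(-39906) = -50079/((90 - 1*(-97)) - 1*36) + (2947*(-9))/(-39906) = -50079/((90 + 97) - 36) - 26523*(-1/39906) = -50079/(187 - 36) + 2947/4434 = -50079/151 + 2947/4434 = -221605289/669534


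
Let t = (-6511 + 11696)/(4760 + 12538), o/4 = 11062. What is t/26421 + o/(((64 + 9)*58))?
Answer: 10111352829437/967533479586 ≈ 10.451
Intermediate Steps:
o = 44248 (o = 4*11062 = 44248)
t = 5185/17298 ≈ 0.29975
t/26421 + o/(((64 + 9)*58)) = (5185/17298)/26421 + 44248/(((64 + 9)*58)) = (5185/17298)*(1/26421) + 44248/((73*58)) = 5185/457030458 + 44248/4234 = 5185/457030458 + 44248*(1/4234) = 5185/457030458 + 22124/2117 = 10111352829437/967533479586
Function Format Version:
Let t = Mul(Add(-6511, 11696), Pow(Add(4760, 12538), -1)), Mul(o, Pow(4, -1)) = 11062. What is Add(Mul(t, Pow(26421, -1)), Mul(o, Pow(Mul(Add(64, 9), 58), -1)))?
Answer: Rational(10111352829437, 967533479586) ≈ 10.451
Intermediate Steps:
o = 44248 (o = Mul(4, 11062) = 44248)
t = Rational(5185, 17298) (t = Mul(5185, Pow(17298, -1)) = Mul(5185, Rational(1, 17298)) = Rational(5185, 17298) ≈ 0.29975)
Add(Mul(t, Pow(26421, -1)), Mul(o, Pow(Mul(Add(64, 9), 58), -1))) = Add(Mul(Rational(5185, 17298), Pow(26421, -1)), Mul(44248, Pow(Mul(Add(64, 9), 58), -1))) = Add(Mul(Rational(5185, 17298), Rational(1, 26421)), Mul(44248, Pow(Mul(73, 58), -1))) = Add(Rational(5185, 457030458), Mul(44248, Pow(4234, -1))) = Add(Rational(5185, 457030458), Mul(44248, Rational(1, 4234))) = Add(Rational(5185, 457030458), Rational(22124, 2117)) = Rational(10111352829437, 967533479586)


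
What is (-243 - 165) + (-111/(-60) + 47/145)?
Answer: -235379/580 ≈ -405.83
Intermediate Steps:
(-243 - 165) + (-111/(-60) + 47/145) = -408 + (-111*(-1/60) + 47*(1/145)) = -408 + (37/20 + 47/145) = -408 + 1261/580 = -235379/580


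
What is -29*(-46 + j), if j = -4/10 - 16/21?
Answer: 143608/105 ≈ 1367.7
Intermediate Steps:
j = -122/105 (j = -4*1/10 - 16*1/21 = -2/5 - 16/21 = -122/105 ≈ -1.1619)
-29*(-46 + j) = -29*(-46 - 122/105) = -29*(-4952/105) = 143608/105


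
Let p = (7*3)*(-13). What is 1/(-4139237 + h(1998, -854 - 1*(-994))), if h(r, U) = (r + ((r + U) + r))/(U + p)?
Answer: -133/550524655 ≈ -2.4159e-7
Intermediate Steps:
p = -273 (p = 21*(-13) = -273)
h(r, U) = (U + 3*r)/(-273 + U) (h(r, U) = (r + ((r + U) + r))/(U - 273) = (r + ((U + r) + r))/(-273 + U) = (r + (U + 2*r))/(-273 + U) = (U + 3*r)/(-273 + U))
1/(-4139237 + h(1998, -854 - 1*(-994))) = 1/(-4139237 + ((-854 - 1*(-994)) + 3*1998)/(-273 + (-854 - 1*(-994)))) = 1/(-4139237 + ((-854 + 994) + 5994)/(-273 + (-854 + 994))) = 1/(-4139237 + (140 + 5994)/(-273 + 140)) = 1/(-4139237 + 6134/(-133)) = 1/(-4139237 - 1/133*6134) = 1/(-4139237 - 6134/133) = 1/(-550524655/133) = -133/550524655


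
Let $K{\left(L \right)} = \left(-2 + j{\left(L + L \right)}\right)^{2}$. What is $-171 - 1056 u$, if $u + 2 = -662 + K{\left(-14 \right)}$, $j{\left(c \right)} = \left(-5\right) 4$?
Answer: $189909$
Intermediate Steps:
$j{\left(c \right)} = -20$
$K{\left(L \right)} = 484$ ($K{\left(L \right)} = \left(-2 - 20\right)^{2} = \left(-22\right)^{2} = 484$)
$u = -180$ ($u = -2 + \left(-662 + 484\right) = -2 - 178 = -180$)
$-171 - 1056 u = -171 - -190080 = -171 + 190080 = 189909$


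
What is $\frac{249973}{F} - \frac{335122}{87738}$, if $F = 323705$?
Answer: $- \frac{43274267968}{14200614645} \approx -3.0474$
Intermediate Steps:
$\frac{249973}{F} - \frac{335122}{87738} = \frac{249973}{323705} - \frac{335122}{87738} = 249973 \cdot \frac{1}{323705} - \frac{167561}{43869} = \frac{249973}{323705} - \frac{167561}{43869} = - \frac{43274267968}{14200614645}$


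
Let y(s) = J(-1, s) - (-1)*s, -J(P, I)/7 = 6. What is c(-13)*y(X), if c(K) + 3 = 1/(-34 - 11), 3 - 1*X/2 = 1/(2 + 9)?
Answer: 54128/495 ≈ 109.35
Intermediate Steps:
J(P, I) = -42 (J(P, I) = -7*6 = -42)
X = 64/11 (X = 6 - 2/(2 + 9) = 6 - 2/11 = 64/11 ≈ 5.8182)
c(K) = -136/45 (c(K) = -3 + 1/(-34 - 11) = -3 + 1/(-45) = -3 - 1/45 = -136/45)
y(s) = -42 + s (y(s) = -42 - (-1)*s = -42 + s)
c(-13)*y(X) = -136*(-42 + 64/11)/45 = -136/45*(-398/11) = 54128/495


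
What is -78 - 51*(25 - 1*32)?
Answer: 279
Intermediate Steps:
-78 - 51*(25 - 1*32) = -78 - 51*(25 - 32) = -78 - 51*(-7) = -78 + 357 = 279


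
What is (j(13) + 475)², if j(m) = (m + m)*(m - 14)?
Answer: 201601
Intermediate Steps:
j(m) = 2*m*(-14 + m) (j(m) = (2*m)*(-14 + m) = 2*m*(-14 + m))
(j(13) + 475)² = (2*13*(-14 + 13) + 475)² = (2*13*(-1) + 475)² = (-26 + 475)² = 449² = 201601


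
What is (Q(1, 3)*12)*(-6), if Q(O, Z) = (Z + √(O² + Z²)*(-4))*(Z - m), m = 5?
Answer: 432 - 576*√10 ≈ -1389.5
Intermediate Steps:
Q(O, Z) = (-5 + Z)*(Z - 4*√(O² + Z²)) (Q(O, Z) = (Z + √(O² + Z²)*(-4))*(Z - 1*5) = (Z - 4*√(O² + Z²))*(Z - 5) = (Z - 4*√(O² + Z²))*(-5 + Z) = (-5 + Z)*(Z - 4*√(O² + Z²)))
(Q(1, 3)*12)*(-6) = ((3² - 5*3 + 20*√(1² + 3²) - 4*3*√(1² + 3²))*12)*(-6) = ((9 - 15 + 20*√(1 + 9) - 4*3*√(1 + 9))*12)*(-6) = ((9 - 15 + 20*√10 - 4*3*√10)*12)*(-6) = ((9 - 15 + 20*√10 - 12*√10)*12)*(-6) = ((-6 + 8*√10)*12)*(-6) = (-72 + 96*√10)*(-6) = 432 - 576*√10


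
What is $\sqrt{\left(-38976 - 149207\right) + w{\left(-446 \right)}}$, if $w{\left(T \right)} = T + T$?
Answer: $5 i \sqrt{7563} \approx 434.83 i$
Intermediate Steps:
$w{\left(T \right)} = 2 T$
$\sqrt{\left(-38976 - 149207\right) + w{\left(-446 \right)}} = \sqrt{\left(-38976 - 149207\right) + 2 \left(-446\right)} = \sqrt{-188183 - 892} = \sqrt{-189075} = 5 i \sqrt{7563}$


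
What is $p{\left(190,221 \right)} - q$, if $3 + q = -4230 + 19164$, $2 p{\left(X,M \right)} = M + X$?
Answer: $- \frac{29451}{2} \approx -14726.0$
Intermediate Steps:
$p{\left(X,M \right)} = \frac{M}{2} + \frac{X}{2}$ ($p{\left(X,M \right)} = \frac{M + X}{2} = \frac{M}{2} + \frac{X}{2}$)
$q = 14931$ ($q = -3 + \left(-4230 + 19164\right) = -3 + 14934 = 14931$)
$p{\left(190,221 \right)} - q = \left(\frac{1}{2} \cdot 221 + \frac{1}{2} \cdot 190\right) - 14931 = \left(\frac{221}{2} + 95\right) - 14931 = \frac{411}{2} - 14931 = - \frac{29451}{2}$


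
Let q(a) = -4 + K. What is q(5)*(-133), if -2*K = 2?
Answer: 665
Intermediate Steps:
K = -1 (K = -½*2 = -1)
q(a) = -5 (q(a) = -4 - 1 = -5)
q(5)*(-133) = -5*(-133) = 665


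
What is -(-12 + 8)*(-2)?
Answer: -8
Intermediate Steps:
-(-12 + 8)*(-2) = -(-4)*(-2) = -1*8 = -8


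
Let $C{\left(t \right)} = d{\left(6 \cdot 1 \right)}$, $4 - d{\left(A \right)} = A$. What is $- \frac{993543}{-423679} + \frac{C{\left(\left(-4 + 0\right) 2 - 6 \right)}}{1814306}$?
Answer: $\frac{901295089400}{384341675887} \approx 2.345$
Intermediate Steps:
$d{\left(A \right)} = 4 - A$
$C{\left(t \right)} = -2$ ($C{\left(t \right)} = 4 - 6 \cdot 1 = 4 - 6 = -2$)
$- \frac{993543}{-423679} + \frac{C{\left(\left(-4 + 0\right) 2 - 6 \right)}}{1814306} = - \frac{993543}{-423679} - \frac{2}{1814306} = \left(-993543\right) \left(- \frac{1}{423679}\right) - \frac{1}{907153} = \frac{993543}{423679} - \frac{1}{907153} = \frac{901295089400}{384341675887}$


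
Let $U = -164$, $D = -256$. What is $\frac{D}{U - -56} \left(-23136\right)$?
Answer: $- \frac{493568}{9} \approx -54841.0$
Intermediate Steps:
$\frac{D}{U - -56} \left(-23136\right) = - \frac{256}{-164 - -56} \left(-23136\right) = - \frac{256}{-164 + 56} \left(-23136\right) = - \frac{256}{-108} \left(-23136\right) = \left(-256\right) \left(- \frac{1}{108}\right) \left(-23136\right) = \frac{64}{27} \left(-23136\right) = - \frac{493568}{9}$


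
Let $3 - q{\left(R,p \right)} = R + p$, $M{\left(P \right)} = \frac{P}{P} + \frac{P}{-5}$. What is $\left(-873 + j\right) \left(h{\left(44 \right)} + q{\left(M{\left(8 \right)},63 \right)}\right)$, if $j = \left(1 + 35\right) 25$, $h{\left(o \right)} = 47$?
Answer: $- \frac{1674}{5} \approx -334.8$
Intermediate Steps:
$M{\left(P \right)} = 1 - \frac{P}{5}$ ($M{\left(P \right)} = 1 + P \left(- \frac{1}{5}\right) = 1 - \frac{P}{5}$)
$q{\left(R,p \right)} = 3 - R - p$ ($q{\left(R,p \right)} = 3 - \left(R + p\right) = 3 - R - p$)
$j = 900$ ($j = 36 \cdot 25 = 900$)
$\left(-873 + j\right) \left(h{\left(44 \right)} + q{\left(M{\left(8 \right)},63 \right)}\right) = \left(-873 + 900\right) \left(47 - \left(61 - \frac{8}{5}\right)\right) = 27 \left(47 - \frac{297}{5}\right) = 27 \left(- \frac{62}{5}\right) = - \frac{1674}{5}$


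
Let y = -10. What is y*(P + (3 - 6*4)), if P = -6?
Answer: 270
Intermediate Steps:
y*(P + (3 - 6*4)) = -10*(-6 + (3 - 6*4)) = -10*(-6 + (3 - 1*24)) = -10*(-6 + (3 - 24)) = -10*(-6 - 21) = -10*(-27) = 270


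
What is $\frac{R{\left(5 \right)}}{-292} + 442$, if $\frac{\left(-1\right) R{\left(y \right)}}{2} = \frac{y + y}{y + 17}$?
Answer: $\frac{709857}{1606} \approx 442.0$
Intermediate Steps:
$R{\left(y \right)} = - \frac{4 y}{17 + y}$ ($R{\left(y \right)} = - 2 \frac{y + y}{y + 17} = - 2 \frac{2 y}{17 + y} = - \frac{4 y}{17 + y}$)
$\frac{R{\left(5 \right)}}{-292} + 442 = \frac{\left(-4\right) 5 \frac{1}{17 + 5}}{-292} + 442 = \left(-4\right) 5 \cdot \frac{1}{22} \left(- \frac{1}{292}\right) + 442 = \left(- \frac{10}{11}\right) \left(- \frac{1}{292}\right) + 442 = \frac{5}{1606} + 442 = \frac{709857}{1606}$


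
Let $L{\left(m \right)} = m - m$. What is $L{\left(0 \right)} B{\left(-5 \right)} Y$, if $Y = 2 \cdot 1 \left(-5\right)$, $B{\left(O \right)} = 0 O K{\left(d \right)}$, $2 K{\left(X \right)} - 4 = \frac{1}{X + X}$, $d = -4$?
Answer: $0$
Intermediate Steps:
$L{\left(m \right)} = 0$
$K{\left(X \right)} = 2 + \frac{1}{4 X}$ ($K{\left(X \right)} = 2 + \frac{1}{2 \left(X + X\right)} = 2 + \frac{1}{2 \cdot 2 X} = 2 + \frac{\frac{1}{2} \frac{1}{X}}{2} = 2 + \frac{1}{4 X}$)
$B{\left(O \right)} = 0$ ($B{\left(O \right)} = 0 O \left(2 + \frac{1}{4 \left(-4\right)}\right) = 0 \left(2 + \frac{1}{4} \left(- \frac{1}{4}\right)\right) = 0 \left(2 - \frac{1}{16}\right) = 0 \cdot \frac{31}{16} = 0$)
$Y = -10$ ($Y = 2 \left(-5\right) = -10$)
$L{\left(0 \right)} B{\left(-5 \right)} Y = 0 \cdot 0 \left(-10\right) = 0 \left(-10\right) = 0$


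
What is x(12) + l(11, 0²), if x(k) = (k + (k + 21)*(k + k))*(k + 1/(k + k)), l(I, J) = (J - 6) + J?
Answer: 19351/2 ≈ 9675.5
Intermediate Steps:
l(I, J) = -6 + 2*J (l(I, J) = (-6 + J) + J = -6 + 2*J)
x(k) = (k + 1/(2*k))*(k + 2*k*(21 + k)) (x(k) = (k + (21 + k)*(2*k))*(k + 1/(2*k)) = (k + 2*k*(21 + k))*(k + 1/(2*k)) = (k + 1/(2*k))*(k + 2*k*(21 + k)))
x(12) + l(11, 0²) = (43/2 + 12 + 2*12³ + 43*12²) + (-6 + 2*0²) = (43/2 + 12 + 2*1728 + 43*144) + (-6 + 2*0) = (43/2 + 12 + 3456 + 6192) + (-6 + 0) = 19363/2 - 6 = 19351/2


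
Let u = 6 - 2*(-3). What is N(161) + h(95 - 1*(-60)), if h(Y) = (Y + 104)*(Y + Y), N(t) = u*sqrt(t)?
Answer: 80290 + 12*sqrt(161) ≈ 80442.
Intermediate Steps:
u = 12 (u = 6 + 6 = 12)
N(t) = 12*sqrt(t)
h(Y) = 2*Y*(104 + Y) (h(Y) = (104 + Y)*(2*Y) = 2*Y*(104 + Y))
N(161) + h(95 - 1*(-60)) = 12*sqrt(161) + 2*(95 - 1*(-60))*(104 + (95 - 1*(-60))) = 12*sqrt(161) + 2*(95 + 60)*(104 + (95 + 60)) = 12*sqrt(161) + 2*155*(104 + 155) = 12*sqrt(161) + 2*155*259 = 12*sqrt(161) + 80290 = 80290 + 12*sqrt(161)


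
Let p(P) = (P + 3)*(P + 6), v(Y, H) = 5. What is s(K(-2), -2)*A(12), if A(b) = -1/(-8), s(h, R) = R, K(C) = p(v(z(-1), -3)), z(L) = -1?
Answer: -¼ ≈ -0.25000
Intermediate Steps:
p(P) = (3 + P)*(6 + P)
K(C) = 88 (K(C) = 18 + 5² + 9*5 = 18 + 25 + 45 = 88)
A(b) = ⅛ (A(b) = -1*(-⅛) = ⅛)
s(K(-2), -2)*A(12) = -2*⅛ = -¼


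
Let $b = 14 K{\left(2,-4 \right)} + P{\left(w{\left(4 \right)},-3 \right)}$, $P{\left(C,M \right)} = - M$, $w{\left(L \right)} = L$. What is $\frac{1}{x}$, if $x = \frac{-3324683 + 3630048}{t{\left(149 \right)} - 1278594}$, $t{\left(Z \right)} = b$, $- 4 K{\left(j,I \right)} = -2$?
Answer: $- \frac{1278584}{305365} \approx -4.1871$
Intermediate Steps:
$K{\left(j,I \right)} = \frac{1}{2}$ ($K{\left(j,I \right)} = \left(- \frac{1}{4}\right) \left(-2\right) = \frac{1}{2}$)
$b = 10$ ($b = 14 \cdot \frac{1}{2} - -3 = 7 + 3 = 10$)
$t{\left(Z \right)} = 10$
$x = - \frac{305365}{1278584}$ ($x = \frac{-3324683 + 3630048}{10 - 1278594} = \frac{305365}{-1278584} = 305365 \left(- \frac{1}{1278584}\right) = - \frac{305365}{1278584} \approx -0.23883$)
$\frac{1}{x} = \frac{1}{- \frac{305365}{1278584}} = - \frac{1278584}{305365}$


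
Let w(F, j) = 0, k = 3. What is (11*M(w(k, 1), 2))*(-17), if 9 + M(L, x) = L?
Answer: 1683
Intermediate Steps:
M(L, x) = -9 + L
(11*M(w(k, 1), 2))*(-17) = (11*(-9 + 0))*(-17) = (11*(-9))*(-17) = -99*(-17) = 1683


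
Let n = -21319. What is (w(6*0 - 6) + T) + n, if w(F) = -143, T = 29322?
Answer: 7860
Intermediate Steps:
(w(6*0 - 6) + T) + n = (-143 + 29322) - 21319 = 29179 - 21319 = 7860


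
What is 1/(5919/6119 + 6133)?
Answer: 6119/37533746 ≈ 0.00016303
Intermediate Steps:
1/(5919/6119 + 6133) = 1/(37533746/6119) = 6119/37533746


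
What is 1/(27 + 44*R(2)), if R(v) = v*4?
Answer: 1/379 ≈ 0.0026385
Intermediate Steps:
R(v) = 4*v
1/(27 + 44*R(2)) = 1/(27 + 44*(4*2)) = 1/(27 + 44*8) = 1/(27 + 352) = 1/379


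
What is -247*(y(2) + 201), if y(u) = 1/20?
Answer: -993187/20 ≈ -49659.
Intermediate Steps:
y(u) = 1/20
-247*(y(2) + 201) = -247*(1/20 + 201) = -247*4021/20 = -993187/20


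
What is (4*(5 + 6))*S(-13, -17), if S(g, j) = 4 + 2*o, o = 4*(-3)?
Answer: -880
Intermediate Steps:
o = -12
S(g, j) = -20 (S(g, j) = 4 + 2*(-12) = 4 - 24 = -20)
(4*(5 + 6))*S(-13, -17) = (4*(5 + 6))*(-20) = (4*11)*(-20) = 44*(-20) = -880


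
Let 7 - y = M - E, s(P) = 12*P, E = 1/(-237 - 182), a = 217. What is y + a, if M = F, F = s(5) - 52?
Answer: 90503/419 ≈ 216.00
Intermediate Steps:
E = -1/419 (E = 1/(-419) = -1/419 ≈ -0.0023866)
F = 8 (F = 12*5 - 52 = 60 - 52 = 8)
M = 8
y = -420/419 (y = 7 - (8 - 1*(-1/419)) = 7 - (8 + 1/419) = 7 - 1*3353/419 = 7 - 3353/419 = -420/419 ≈ -1.0024)
y + a = -420/419 + 217 = 90503/419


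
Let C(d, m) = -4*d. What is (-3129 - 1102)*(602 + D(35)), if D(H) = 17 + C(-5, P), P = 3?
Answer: -2703609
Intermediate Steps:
D(H) = 37 (D(H) = 17 - 4*(-5) = 17 + 20 = 37)
(-3129 - 1102)*(602 + D(35)) = (-3129 - 1102)*(602 + 37) = -4231*639 = -2703609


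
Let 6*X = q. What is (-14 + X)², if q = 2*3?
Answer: 169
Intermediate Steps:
q = 6
X = 1 (X = (⅙)*6 = 1)
(-14 + X)² = (-14 + 1)² = (-13)² = 169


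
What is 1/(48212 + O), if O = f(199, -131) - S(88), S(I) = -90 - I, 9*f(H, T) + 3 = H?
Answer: 9/435706 ≈ 2.0656e-5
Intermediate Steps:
f(H, T) = -1/3 + H/9
O = 1798/9 (O = (-1/3 + (1/9)*199) - (-90 - 1*88) = (-1/3 + 199/9) - (-90 - 88) = 196/9 - 1*(-178) = 196/9 + 178 = 1798/9 ≈ 199.78)
1/(48212 + O) = 1/(48212 + 1798/9) = 1/(435706/9) = 9/435706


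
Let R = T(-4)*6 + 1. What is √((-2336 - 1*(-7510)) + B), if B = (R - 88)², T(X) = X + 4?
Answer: √12743 ≈ 112.88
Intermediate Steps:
T(X) = 4 + X
R = 1 (R = (4 - 4)*6 + 1 = 0*6 + 1 = 0 + 1 = 1)
B = 7569 (B = (1 - 88)² = (-87)² = 7569)
√((-2336 - 1*(-7510)) + B) = √((-2336 - 1*(-7510)) + 7569) = √((-2336 + 7510) + 7569) = √(5174 + 7569) = √12743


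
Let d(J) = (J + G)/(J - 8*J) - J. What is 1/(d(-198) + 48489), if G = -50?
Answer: 693/33739967 ≈ 2.0539e-5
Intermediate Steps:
d(J) = -J - (-50 + J)/(7*J) (d(J) = (J - 50)/(J - 8*J) - J = (-50 + J)/((-7*J)) - J = (-50 + J)*(-1/(7*J)) - J = -(-50 + J)/(7*J) - J = -J - (-50 + J)/(7*J))
1/(d(-198) + 48489) = 1/((-⅐ - 1*(-198) + (50/7)/(-198)) + 48489) = 1/((-⅐ + 198 + (50/7)*(-1/198)) + 48489) = 1/((-⅐ + 198 - 25/693) + 48489) = 1/(137090/693 + 48489) = 1/(33739967/693) = 693/33739967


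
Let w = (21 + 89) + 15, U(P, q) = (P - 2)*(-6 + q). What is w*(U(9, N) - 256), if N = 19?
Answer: -20625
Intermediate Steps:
U(P, q) = (-6 + q)*(-2 + P) (U(P, q) = (-2 + P)*(-6 + q) = (-6 + q)*(-2 + P))
w = 125 (w = 110 + 15 = 125)
w*(U(9, N) - 256) = 125*((12 - 6*9 - 2*19 + 9*19) - 256) = 125*((12 - 54 - 38 + 171) - 256) = 125*(91 - 256) = 125*(-165) = -20625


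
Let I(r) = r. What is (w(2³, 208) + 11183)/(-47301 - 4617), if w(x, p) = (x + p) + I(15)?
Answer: -5707/25959 ≈ -0.21985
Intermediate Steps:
w(x, p) = 15 + p + x (w(x, p) = (x + p) + 15 = (p + x) + 15 = 15 + p + x)
(w(2³, 208) + 11183)/(-47301 - 4617) = ((15 + 208 + 2³) + 11183)/(-47301 - 4617) = ((15 + 208 + 8) + 11183)/(-51918) = (231 + 11183)*(-1/51918) = 11414*(-1/51918) = -5707/25959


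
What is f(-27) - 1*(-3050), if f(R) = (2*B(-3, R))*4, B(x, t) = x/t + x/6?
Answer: 27422/9 ≈ 3046.9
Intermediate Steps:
B(x, t) = x/6 + x/t (B(x, t) = x/t + x*(⅙) = x/t + x/6 = x/6 + x/t)
f(R) = -4 - 24/R (f(R) = (2*((⅙)*(-3) - 3/R))*4 = (2*(-½ - 3/R))*4 = (-1 - 6/R)*4 = -4 - 24/R)
f(-27) - 1*(-3050) = (-4 - 24/(-27)) - 1*(-3050) = (-4 - 24*(-1/27)) + 3050 = (-4 + 8/9) + 3050 = -28/9 + 3050 = 27422/9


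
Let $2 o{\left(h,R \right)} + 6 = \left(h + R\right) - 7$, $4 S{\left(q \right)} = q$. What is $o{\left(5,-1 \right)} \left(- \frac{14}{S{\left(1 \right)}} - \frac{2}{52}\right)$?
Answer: $\frac{13113}{52} \approx 252.17$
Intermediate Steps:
$S{\left(q \right)} = \frac{q}{4}$
$o{\left(h,R \right)} = - \frac{13}{2} + \frac{R}{2} + \frac{h}{2}$ ($o{\left(h,R \right)} = -3 + \frac{\left(h + R\right) - 7}{2} = -3 + \frac{\left(R + h\right) - 7}{2} = -3 + \frac{-7 + R + h}{2} = -3 + \left(- \frac{7}{2} + \frac{R}{2} + \frac{h}{2}\right) = - \frac{13}{2} + \frac{R}{2} + \frac{h}{2}$)
$o{\left(5,-1 \right)} \left(- \frac{14}{S{\left(1 \right)}} - \frac{2}{52}\right) = \left(- \frac{13}{2} + \frac{1}{2} \left(-1\right) + \frac{1}{2} \cdot 5\right) \left(- \frac{14}{\frac{1}{4} \cdot 1} - \frac{2}{52}\right) = \left(- \frac{13}{2} - \frac{1}{2} + \frac{5}{2}\right) \left(- 14 \frac{1}{\frac{1}{4}} - \frac{1}{26}\right) = - \frac{9 \left(\left(-14\right) 4 - \frac{1}{26}\right)}{2} = - \frac{9 \left(-56 - \frac{1}{26}\right)}{2} = \left(- \frac{9}{2}\right) \left(- \frac{1457}{26}\right) = \frac{13113}{52}$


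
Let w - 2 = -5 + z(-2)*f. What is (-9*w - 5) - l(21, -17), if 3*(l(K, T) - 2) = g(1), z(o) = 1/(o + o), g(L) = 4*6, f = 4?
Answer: 21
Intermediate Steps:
g(L) = 24
z(o) = 1/(2*o)
l(K, T) = 10 (l(K, T) = 2 + (⅓)*24 = 2 + 8 = 10)
w = -4 (w = 2 + (-5 + ((½)/(-2))*4) = 2 + (-5 + ((½)*(-½))*4) = 2 + (-5 - ¼*4) = 2 + (-5 - 1) = 2 - 6 = -4)
(-9*w - 5) - l(21, -17) = (-9*(-4) - 5) - 1*10 = (36 - 5) - 10 = 31 - 10 = 21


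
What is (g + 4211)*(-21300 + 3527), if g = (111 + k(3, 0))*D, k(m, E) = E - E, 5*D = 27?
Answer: -427476196/5 ≈ -8.5495e+7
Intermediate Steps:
D = 27/5 (D = (⅕)*27 = 27/5 ≈ 5.4000)
k(m, E) = 0
g = 2997/5 (g = (111 + 0)*(27/5) = 111*(27/5) = 2997/5 ≈ 599.40)
(g + 4211)*(-21300 + 3527) = (2997/5 + 4211)*(-21300 + 3527) = (24052/5)*(-17773) = -427476196/5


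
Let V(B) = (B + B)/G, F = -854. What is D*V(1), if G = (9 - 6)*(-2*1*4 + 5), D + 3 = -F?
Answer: -1702/9 ≈ -189.11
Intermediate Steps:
D = 851 (D = -3 - 1*(-854) = -3 + 854 = 851)
G = -9 (G = 3*(-2*4 + 5) = 3*(-8 + 5) = 3*(-3) = -9)
V(B) = -2*B/9 (V(B) = (B + B)/(-9) = (2*B)*(-⅑) = -2*B/9)
D*V(1) = 851*(-2/9*1) = 851*(-2/9) = -1702/9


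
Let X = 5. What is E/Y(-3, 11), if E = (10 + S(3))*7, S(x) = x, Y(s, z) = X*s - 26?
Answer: -91/41 ≈ -2.2195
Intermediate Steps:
Y(s, z) = -26 + 5*s (Y(s, z) = 5*s - 26 = -26 + 5*s)
E = 91 (E = (10 + 3)*7 = 13*7 = 91)
E/Y(-3, 11) = 91/(-26 + 5*(-3)) = 91/(-26 - 15) = 91/(-41) = 91*(-1/41) = -91/41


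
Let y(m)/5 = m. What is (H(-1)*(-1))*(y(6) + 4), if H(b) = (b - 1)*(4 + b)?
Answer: 204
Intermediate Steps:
y(m) = 5*m
H(b) = (-1 + b)*(4 + b)
(H(-1)*(-1))*(y(6) + 4) = ((-4 + (-1)² + 3*(-1))*(-1))*(5*6 + 4) = ((-4 + 1 - 3)*(-1))*(30 + 4) = -6*(-1)*34 = 6*34 = 204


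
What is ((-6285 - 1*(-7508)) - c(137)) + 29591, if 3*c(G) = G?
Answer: 92305/3 ≈ 30768.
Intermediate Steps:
c(G) = G/3
((-6285 - 1*(-7508)) - c(137)) + 29591 = ((-6285 - 1*(-7508)) - 137/3) + 29591 = ((-6285 + 7508) - 1*137/3) + 29591 = (1223 - 137/3) + 29591 = 3532/3 + 29591 = 92305/3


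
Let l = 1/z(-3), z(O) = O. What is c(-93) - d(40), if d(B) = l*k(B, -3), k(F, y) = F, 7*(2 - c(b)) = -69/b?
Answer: 9913/651 ≈ 15.227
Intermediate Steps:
c(b) = 2 + 69/(7*b) (c(b) = 2 - (-69)/(7*b) = 2 + 69/(7*b))
l = -1/3 (l = 1/(-3) = -1/3 ≈ -0.33333)
d(B) = -B/3
c(-93) - d(40) = (2 + (69/7)/(-93)) - (-1)*40/3 = (2 + (69/7)*(-1/93)) - 1*(-40/3) = (2 - 23/217) + 40/3 = 411/217 + 40/3 = 9913/651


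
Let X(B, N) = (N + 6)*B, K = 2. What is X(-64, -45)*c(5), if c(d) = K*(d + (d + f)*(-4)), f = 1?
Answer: -94848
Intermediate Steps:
X(B, N) = B*(6 + N) (X(B, N) = (6 + N)*B = B*(6 + N))
c(d) = -8 - 6*d (c(d) = 2*(d + (d + 1)*(-4)) = 2*(d + (1 + d)*(-4)) = 2*(d + (-4 - 4*d)) = 2*(-4 - 3*d) = -8 - 6*d)
X(-64, -45)*c(5) = (-64*(6 - 45))*(-8 - 6*5) = (-64*(-39))*(-8 - 30) = 2496*(-38) = -94848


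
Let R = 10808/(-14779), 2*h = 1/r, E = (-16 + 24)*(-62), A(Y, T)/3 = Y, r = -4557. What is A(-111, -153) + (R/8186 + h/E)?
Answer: -91058783540504273/273449727243168 ≈ -333.00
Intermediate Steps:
A(Y, T) = 3*Y
E = -496 (E = 8*(-62) = -496)
h = -1/9114 (h = (½)/(-4557) = (½)*(-1/4557) = -1/9114 ≈ -0.00010972)
R = -10808/14779 (R = 10808*(-1/14779) = -10808/14779 ≈ -0.73131)
A(-111, -153) + (R/8186 + h/E) = 3*(-111) + (-10808/14779/8186 - 1/9114/(-496)) = -333 + (-10808/14779*1/8186 - 1/9114*(-1/496)) = -333 + (-5404/60490447 + 1/4520544) = -333 - 24368529329/273449727243168 = -91058783540504273/273449727243168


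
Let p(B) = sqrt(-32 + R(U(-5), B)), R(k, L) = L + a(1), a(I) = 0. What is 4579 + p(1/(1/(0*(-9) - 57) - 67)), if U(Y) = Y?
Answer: 4579 + I*sqrt(116793635)/1910 ≈ 4579.0 + 5.6582*I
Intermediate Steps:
R(k, L) = L (R(k, L) = L + 0 = L)
p(B) = sqrt(-32 + B)
4579 + p(1/(1/(0*(-9) - 57) - 67)) = 4579 + sqrt(-32 + 1/(1/(0*(-9) - 57) - 67)) = 4579 + sqrt(-32 + 1/(1/(0 - 57) - 67)) = 4579 + sqrt(-32 + 1/(1/(-57) - 67)) = 4579 + sqrt(-32 + 1/(-1/57 - 67)) = 4579 + sqrt(-32 + 1/(-3820/57)) = 4579 + sqrt(-32 - 57/3820) = 4579 + sqrt(-122297/3820) = 4579 + I*sqrt(116793635)/1910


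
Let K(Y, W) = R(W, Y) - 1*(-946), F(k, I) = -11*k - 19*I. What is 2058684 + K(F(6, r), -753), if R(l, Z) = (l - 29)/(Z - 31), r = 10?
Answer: 591114592/287 ≈ 2.0596e+6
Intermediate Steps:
F(k, I) = -19*I - 11*k
R(l, Z) = (-29 + l)/(-31 + Z)
K(Y, W) = 946 + (-29 + W)/(-31 + Y) (K(Y, W) = (-29 + W)/(-31 + Y) - 1*(-946) = (-29 + W)/(-31 + Y) + 946 = 946 + (-29 + W)/(-31 + Y))
2058684 + K(F(6, r), -753) = 2058684 + (-29355 - 753 + 946*(-19*10 - 11*6))/(-31 + (-19*10 - 11*6)) = 2058684 + (-29355 - 753 + 946*(-190 - 66))/(-31 + (-190 - 66)) = 2058684 + (-29355 - 753 + 946*(-256))/(-31 - 256) = 2058684 + (-29355 - 753 - 242176)/(-287) = 2058684 - 1/287*(-272284) = 2058684 + 272284/287 = 591114592/287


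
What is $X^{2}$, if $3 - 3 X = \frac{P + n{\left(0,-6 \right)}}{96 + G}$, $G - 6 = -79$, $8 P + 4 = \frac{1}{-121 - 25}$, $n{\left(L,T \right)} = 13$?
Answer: $\frac{4355076049}{6495070464} \approx 0.67052$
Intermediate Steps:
$P = - \frac{585}{1168}$ ($P = - \frac{1}{2} + \frac{1}{8 \left(-121 - 25\right)} = - \frac{1}{2} + \frac{1}{8 \left(-146\right)} = - \frac{1}{2} + \frac{1}{8} \left(- \frac{1}{146}\right) = - \frac{1}{2} - \frac{1}{1168} = - \frac{585}{1168} \approx -0.50086$)
$G = -73$ ($G = 6 - 79 = -73$)
$X = \frac{65993}{80592}$ ($X = 1 - \frac{\left(- \frac{585}{1168} + 13\right) \frac{1}{96 - 73}}{3} = 1 - \frac{\frac{14599}{1168} \cdot \frac{1}{23}}{3} = 1 - \frac{14599}{80592} = \frac{65993}{80592} \approx 0.81885$)
$X^{2} = \left(\frac{65993}{80592}\right)^{2} = \frac{4355076049}{6495070464}$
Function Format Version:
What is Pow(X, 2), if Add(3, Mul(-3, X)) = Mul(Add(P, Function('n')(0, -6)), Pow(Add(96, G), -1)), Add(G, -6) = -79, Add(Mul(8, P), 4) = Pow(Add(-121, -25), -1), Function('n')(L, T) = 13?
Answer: Rational(4355076049, 6495070464) ≈ 0.67052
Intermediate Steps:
P = Rational(-585, 1168) (P = Add(Rational(-1, 2), Mul(Rational(1, 8), Pow(Add(-121, -25), -1))) = Add(Rational(-1, 2), Mul(Rational(1, 8), Pow(-146, -1))) = Add(Rational(-1, 2), Mul(Rational(1, 8), Rational(-1, 146))) = Add(Rational(-1, 2), Rational(-1, 1168)) = Rational(-585, 1168) ≈ -0.50086)
G = -73 (G = Add(6, -79) = -73)
X = Rational(65993, 80592) (X = Add(1, Mul(Rational(-1, 3), Mul(Add(Rational(-585, 1168), 13), Pow(Add(96, -73), -1)))) = Add(1, Mul(Rational(-1, 3), Mul(Rational(14599, 1168), Pow(23, -1)))) = Add(1, Mul(Rational(-1, 3), Mul(Rational(14599, 1168), Rational(1, 23)))) = Add(1, Mul(Rational(-1, 3), Rational(14599, 26864))) = Add(1, Rational(-14599, 80592)) = Rational(65993, 80592) ≈ 0.81885)
Pow(X, 2) = Pow(Rational(65993, 80592), 2) = Rational(4355076049, 6495070464)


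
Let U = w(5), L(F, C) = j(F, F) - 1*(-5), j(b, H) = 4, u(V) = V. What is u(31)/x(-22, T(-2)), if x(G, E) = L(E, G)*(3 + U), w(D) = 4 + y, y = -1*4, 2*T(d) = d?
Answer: 31/27 ≈ 1.1481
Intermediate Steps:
T(d) = d/2
y = -4
w(D) = 0 (w(D) = 4 - 4 = 0)
L(F, C) = 9 (L(F, C) = 4 - 1*(-5) = 4 + 5 = 9)
U = 0
x(G, E) = 27 (x(G, E) = 9*(3 + 0) = 9*3 = 27)
u(31)/x(-22, T(-2)) = 31/27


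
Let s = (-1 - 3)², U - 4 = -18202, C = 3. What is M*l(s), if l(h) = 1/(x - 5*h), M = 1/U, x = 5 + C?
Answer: 1/1310256 ≈ 7.6321e-7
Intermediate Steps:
U = -18198 (U = 4 - 18202 = -18198)
s = 16 (s = (-4)² = 16)
x = 8 (x = 5 + 3 = 8)
M = -1/18198 (M = 1/(-18198) = -1/18198 ≈ -5.4951e-5)
l(h) = 1/(8 - 5*h)
M*l(s) = -(-1)/(18198*(-8 + 5*16)) = -(-1)/(18198*(-8 + 80)) = -(-1)/(18198*72) = -1/18198*(-1/72) = 1/1310256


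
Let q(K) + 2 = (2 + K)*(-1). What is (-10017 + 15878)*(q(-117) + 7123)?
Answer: 42410196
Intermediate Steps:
q(K) = -4 - K (q(K) = -2 + (2 + K)*(-1) = -2 + (-2 - K) = -4 - K)
(-10017 + 15878)*(q(-117) + 7123) = (-10017 + 15878)*((-4 - 1*(-117)) + 7123) = 5861*((-4 + 117) + 7123) = 5861*(113 + 7123) = 5861*7236 = 42410196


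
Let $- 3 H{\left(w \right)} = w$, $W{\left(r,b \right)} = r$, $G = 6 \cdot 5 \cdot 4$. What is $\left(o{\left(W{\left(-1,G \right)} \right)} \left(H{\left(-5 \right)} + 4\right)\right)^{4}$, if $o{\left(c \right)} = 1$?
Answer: $\frac{83521}{81} \approx 1031.1$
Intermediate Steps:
$G = 120$ ($G = 30 \cdot 4 = 120$)
$H{\left(w \right)} = - \frac{w}{3}$
$\left(o{\left(W{\left(-1,G \right)} \right)} \left(H{\left(-5 \right)} + 4\right)\right)^{4} = \left(1 \left(\left(- \frac{1}{3}\right) \left(-5\right) + 4\right)\right)^{4} = \left(1 \left(\frac{5}{3} + 4\right)\right)^{4} = \left(1 \cdot \frac{17}{3}\right)^{4} = \left(\frac{17}{3}\right)^{4} = \frac{83521}{81}$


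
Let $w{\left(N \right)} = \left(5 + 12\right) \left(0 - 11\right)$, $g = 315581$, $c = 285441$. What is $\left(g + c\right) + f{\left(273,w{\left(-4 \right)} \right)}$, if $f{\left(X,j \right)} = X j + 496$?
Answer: $550467$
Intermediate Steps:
$w{\left(N \right)} = -187$ ($w{\left(N \right)} = 17 \left(-11\right) = -187$)
$f{\left(X,j \right)} = 496 + X j$
$\left(g + c\right) + f{\left(273,w{\left(-4 \right)} \right)} = \left(315581 + 285441\right) + \left(496 + 273 \left(-187\right)\right) = 601022 + \left(496 - 51051\right) = 601022 - 50555 = 550467$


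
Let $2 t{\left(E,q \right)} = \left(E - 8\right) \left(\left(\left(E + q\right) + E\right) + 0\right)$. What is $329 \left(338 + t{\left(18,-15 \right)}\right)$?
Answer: $145747$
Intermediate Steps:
$t{\left(E,q \right)} = \frac{\left(-8 + E\right) \left(q + 2 E\right)}{2}$ ($t{\left(E,q \right)} = \frac{\left(E - 8\right) \left(\left(\left(E + q\right) + E\right) + 0\right)}{2} = \frac{\left(-8 + E\right) \left(\left(q + 2 E\right) + 0\right)}{2} = \frac{\left(-8 + E\right) \left(q + 2 E\right)}{2}$)
$329 \left(338 + t{\left(18,-15 \right)}\right) = 329 \left(338 + \left(18^{2} - 144 - -60 + \frac{1}{2} \cdot 18 \left(-15\right)\right)\right) = 329 \left(338 + \left(324 - 144 + 60 - 135\right)\right) = 329 \left(338 + 105\right) = 329 \cdot 443 = 145747$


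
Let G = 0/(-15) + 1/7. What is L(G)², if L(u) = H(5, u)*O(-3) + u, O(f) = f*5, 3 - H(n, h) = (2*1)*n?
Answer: 541696/49 ≈ 11055.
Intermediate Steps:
H(n, h) = 3 - 2*n (H(n, h) = 3 - 2*1*n = 3 - 2*n)
O(f) = 5*f
G = ⅐ (G = 0*(-1/15) + 1*(⅐) = 0 + ⅐ = ⅐ ≈ 0.14286)
L(u) = 105 + u (L(u) = (3 - 2*5)*(5*(-3)) + u = (3 - 10)*(-15) + u = -7*(-15) + u = 105 + u)
L(G)² = (105 + ⅐)² = (736/7)² = 541696/49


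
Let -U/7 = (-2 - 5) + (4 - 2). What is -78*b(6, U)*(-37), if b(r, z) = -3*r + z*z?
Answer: 3483402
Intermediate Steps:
U = 35 (U = -7*((-2 - 5) + (4 - 2)) = -7*(-7 + 2) = -7*(-5) = 35)
b(r, z) = z² - 3*r (b(r, z) = -3*r + z² = z² - 3*r)
-78*b(6, U)*(-37) = -78*(35² - 3*6)*(-37) = -78*(1225 - 18)*(-37) = -78*1207*(-37) = -94146*(-37) = 3483402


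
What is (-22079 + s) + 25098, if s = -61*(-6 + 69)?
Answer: -824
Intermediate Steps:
s = -3843 (s = -61*63 = -3843)
(-22079 + s) + 25098 = (-22079 - 3843) + 25098 = -25922 + 25098 = -824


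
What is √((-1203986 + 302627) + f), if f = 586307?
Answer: 2*I*√78763 ≈ 561.29*I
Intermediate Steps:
√((-1203986 + 302627) + f) = √((-1203986 + 302627) + 586307) = √(-901359 + 586307) = √(-315052) = 2*I*√78763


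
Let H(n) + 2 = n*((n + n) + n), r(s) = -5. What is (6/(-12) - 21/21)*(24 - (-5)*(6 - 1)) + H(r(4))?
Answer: -½ ≈ -0.50000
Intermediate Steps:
H(n) = -2 + 3*n² (H(n) = -2 + n*((n + n) + n) = -2 + n*(2*n + n) = -2 + n*(3*n) = -2 + 3*n²)
(6/(-12) - 21/21)*(24 - (-5)*(6 - 1)) + H(r(4)) = (6/(-12) - 21/21)*(24 - (-5)*(6 - 1)) + (-2 + 3*(-5)²) = (6*(-1/12) - 21*1/21)*(24 - (-5)*5) + (-2 + 3*25) = (-½ - 1)*(24 - 1*(-25)) + (-2 + 75) = -3*(24 + 25)/2 + 73 = -3/2*49 + 73 = -147/2 + 73 = -½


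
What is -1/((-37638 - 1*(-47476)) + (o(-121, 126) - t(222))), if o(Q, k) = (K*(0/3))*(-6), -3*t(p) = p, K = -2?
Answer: -1/9912 ≈ -0.00010089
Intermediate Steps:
t(p) = -p/3
o(Q, k) = 0 (o(Q, k) = -0/3*(-6) = -2*0*(-6) = 0*(-6) = 0)
-1/((-37638 - 1*(-47476)) + (o(-121, 126) - t(222))) = -1/((-37638 - 1*(-47476)) + (0 - (-1)*222/3)) = -1/((-37638 + 47476) + (0 - 1*(-74))) = -1/(9838 + (0 + 74)) = -1/(9838 + 74) = -1/9912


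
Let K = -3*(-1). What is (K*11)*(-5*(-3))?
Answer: 495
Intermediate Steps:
K = 3
(K*11)*(-5*(-3)) = (3*11)*(-5*(-3)) = 33*15 = 495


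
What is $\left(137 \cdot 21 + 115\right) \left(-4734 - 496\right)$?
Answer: $-15648160$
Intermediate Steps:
$\left(137 \cdot 21 + 115\right) \left(-4734 - 496\right) = \left(2877 + 115\right) \left(-5230\right) = 2992 \left(-5230\right) = -15648160$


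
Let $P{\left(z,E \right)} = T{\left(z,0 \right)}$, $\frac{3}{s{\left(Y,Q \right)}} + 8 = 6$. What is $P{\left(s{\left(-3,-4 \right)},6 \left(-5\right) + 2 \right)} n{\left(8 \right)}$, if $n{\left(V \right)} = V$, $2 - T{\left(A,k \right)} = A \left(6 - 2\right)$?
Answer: $64$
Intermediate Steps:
$T{\left(A,k \right)} = 2 - 4 A$ ($T{\left(A,k \right)} = 2 - A \left(6 - 2\right) = 2 - A 4 = 2 - 4 A$)
$s{\left(Y,Q \right)} = - \frac{3}{2}$ ($s{\left(Y,Q \right)} = \frac{3}{-8 + 6} = \frac{3}{-2} = 3 \left(- \frac{1}{2}\right) = - \frac{3}{2}$)
$P{\left(z,E \right)} = 2 - 4 z$
$P{\left(s{\left(-3,-4 \right)},6 \left(-5\right) + 2 \right)} n{\left(8 \right)} = \left(2 - -6\right) 8 = \left(2 + 6\right) 8 = 8 \cdot 8 = 64$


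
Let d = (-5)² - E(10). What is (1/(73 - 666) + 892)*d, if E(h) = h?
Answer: 7934325/593 ≈ 13380.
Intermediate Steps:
d = 15 (d = (-5)² - 1*10 = 25 - 10 = 15)
(1/(73 - 666) + 892)*d = (1/(73 - 666) + 892)*15 = (1/(-593) + 892)*15 = (-1/593 + 892)*15 = (528955/593)*15 = 7934325/593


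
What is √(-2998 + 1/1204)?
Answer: I*√1086486891/602 ≈ 54.754*I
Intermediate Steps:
√(-2998 + 1/1204) = √(-3609591/1204) = I*√1086486891/602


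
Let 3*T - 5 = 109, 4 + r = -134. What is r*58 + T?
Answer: -7966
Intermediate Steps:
r = -138 (r = -4 - 134 = -138)
T = 38 (T = 5/3 + (⅓)*109 = 5/3 + 109/3 = 38)
r*58 + T = -138*58 + 38 = -8004 + 38 = -7966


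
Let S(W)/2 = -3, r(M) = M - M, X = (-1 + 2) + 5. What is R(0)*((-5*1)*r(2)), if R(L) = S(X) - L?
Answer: 0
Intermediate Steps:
X = 6 (X = 1 + 5 = 6)
r(M) = 0
S(W) = -6 (S(W) = 2*(-3) = -6)
R(L) = -6 - L
R(0)*((-5*1)*r(2)) = (-6 - 1*0)*(-5*1*0) = (-6 + 0)*(-5*0) = -6*0 = 0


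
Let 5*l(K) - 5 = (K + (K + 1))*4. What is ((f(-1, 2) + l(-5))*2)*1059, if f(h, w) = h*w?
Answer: -86838/5 ≈ -17368.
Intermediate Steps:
l(K) = 9/5 + 8*K/5 (l(K) = 1 + ((K + (K + 1))*4)/5 = 1 + ((K + (1 + K))*4)/5 = 1 + ((1 + 2*K)*4)/5 = 1 + (4 + 8*K)/5 = 1 + (⅘ + 8*K/5) = 9/5 + 8*K/5)
((f(-1, 2) + l(-5))*2)*1059 = ((-1*2 + (9/5 + (8/5)*(-5)))*2)*1059 = ((-2 + (9/5 - 8))*2)*1059 = ((-2 - 31/5)*2)*1059 = -41/5*2*1059 = -82/5*1059 = -86838/5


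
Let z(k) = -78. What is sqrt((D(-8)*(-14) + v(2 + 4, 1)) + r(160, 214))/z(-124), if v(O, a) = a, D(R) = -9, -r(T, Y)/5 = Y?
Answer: -I*sqrt(943)/78 ≈ -0.3937*I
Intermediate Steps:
r(T, Y) = -5*Y
sqrt((D(-8)*(-14) + v(2 + 4, 1)) + r(160, 214))/z(-124) = sqrt((-9*(-14) + 1) - 5*214)/(-78) = sqrt((126 + 1) - 1070)*(-1/78) = sqrt(127 - 1070)*(-1/78) = sqrt(-943)*(-1/78) = (I*sqrt(943))*(-1/78) = -I*sqrt(943)/78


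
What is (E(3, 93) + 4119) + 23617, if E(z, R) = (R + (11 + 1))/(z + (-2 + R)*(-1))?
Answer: 2440663/88 ≈ 27735.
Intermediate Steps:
E(z, R) = (12 + R)/(2 + z - R) (E(z, R) = (R + 12)/(z + (2 - R)) = (12 + R)/(2 + z - R))
(E(3, 93) + 4119) + 23617 = ((12 + 93)/(2 + 3 - 1*93) + 4119) + 23617 = (105/(2 + 3 - 93) + 4119) + 23617 = (105/(-88) + 4119) + 23617 = (-1/88*105 + 4119) + 23617 = (-105/88 + 4119) + 23617 = 362367/88 + 23617 = 2440663/88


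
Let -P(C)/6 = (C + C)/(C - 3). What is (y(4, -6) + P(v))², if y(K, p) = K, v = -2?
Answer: 16/25 ≈ 0.64000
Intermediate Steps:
P(C) = -12*C/(-3 + C) (P(C) = -6*(C + C)/(C - 3) = -6*2*C/(-3 + C) = -12*C/(-3 + C))
(y(4, -6) + P(v))² = (4 - 12*(-2)/(-3 - 2))² = (4 - 12*(-2)/(-5))² = (4 - 12*(-2)*(-⅕))² = (4 - 24/5)² = (-⅘)² = 16/25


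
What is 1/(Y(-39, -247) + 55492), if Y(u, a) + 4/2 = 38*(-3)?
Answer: 1/55376 ≈ 1.8058e-5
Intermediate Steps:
Y(u, a) = -116 (Y(u, a) = -2 + 38*(-3) = -2 - 114 = -116)
1/(Y(-39, -247) + 55492) = 1/(-116 + 55492) = 1/55376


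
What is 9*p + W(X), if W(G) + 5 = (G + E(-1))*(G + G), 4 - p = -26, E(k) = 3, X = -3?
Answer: 265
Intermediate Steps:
p = 30 (p = 4 - 1*(-26) = 4 + 26 = 30)
W(G) = -5 + 2*G*(3 + G) (W(G) = -5 + (G + 3)*(G + G) = -5 + (3 + G)*(2*G) = -5 + 2*G*(3 + G))
9*p + W(X) = 9*30 + (-5 + 2*(-3)**2 + 6*(-3)) = 270 + (-5 + 2*9 - 18) = 270 + (-5 + 18 - 18) = 270 - 5 = 265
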